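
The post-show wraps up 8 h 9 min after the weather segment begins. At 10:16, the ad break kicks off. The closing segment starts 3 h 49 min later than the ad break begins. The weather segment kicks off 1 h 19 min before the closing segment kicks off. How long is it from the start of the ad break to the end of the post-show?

The closing segment starts at 10:16 + 229 min = 14:05.
The weather segment starts at 14:05 − 79 min = 12:46.
The post-show ends at 12:46 + 489 min = 20:55.
From 10:16 to 20:55 is 639 minutes.

639 minutes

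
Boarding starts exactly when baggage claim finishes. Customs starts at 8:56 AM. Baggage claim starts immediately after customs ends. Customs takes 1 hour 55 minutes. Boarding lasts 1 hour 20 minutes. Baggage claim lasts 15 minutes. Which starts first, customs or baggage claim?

customs

Customs ends at 8:56 AM + 115 min = 10:51 AM.
So baggage claim starts at 10:51 AM.
Customs starts at 8:56 AM and baggage claim starts at 10:51 AM, so customs is first.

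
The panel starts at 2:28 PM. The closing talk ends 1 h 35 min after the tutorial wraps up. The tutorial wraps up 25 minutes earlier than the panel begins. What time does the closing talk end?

3:38 PM

The tutorial ends at 2:28 PM − 25 min = 2:03 PM.
The closing talk ends at 2:03 PM + 95 min = 3:38 PM.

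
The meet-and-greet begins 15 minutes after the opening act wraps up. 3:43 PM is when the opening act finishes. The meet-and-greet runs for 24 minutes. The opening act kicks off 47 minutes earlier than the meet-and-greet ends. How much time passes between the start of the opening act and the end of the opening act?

The meet-and-greet starts at 3:43 PM + 15 min = 3:58 PM.
The meet-and-greet ends at 3:58 PM + 24 min = 4:22 PM.
The opening act starts at 4:22 PM − 47 min = 3:35 PM.
From 3:35 PM to 3:43 PM is 8 minutes.

8 minutes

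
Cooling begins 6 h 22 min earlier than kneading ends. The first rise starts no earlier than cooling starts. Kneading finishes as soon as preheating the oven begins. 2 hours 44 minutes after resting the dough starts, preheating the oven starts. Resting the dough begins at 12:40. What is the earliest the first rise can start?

09:02

Preheating the oven starts at 12:40 + 164 min = 15:24.
So kneading ends at 15:24.
Cooling starts at 15:24 − 382 min = 09:02.
The first rise is bounded by cooling, so the earliest it can start is 09:02.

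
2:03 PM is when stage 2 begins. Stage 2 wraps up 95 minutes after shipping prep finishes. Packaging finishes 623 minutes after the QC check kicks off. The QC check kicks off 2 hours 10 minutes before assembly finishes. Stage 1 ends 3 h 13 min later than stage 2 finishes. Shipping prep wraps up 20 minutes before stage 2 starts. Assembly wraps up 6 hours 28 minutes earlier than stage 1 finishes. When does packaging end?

8:16 PM

Shipping prep ends at 2:03 PM − 20 min = 1:43 PM.
Stage 2 ends at 1:43 PM + 95 min = 3:18 PM.
Stage 1 ends at 3:18 PM + 193 min = 6:31 PM.
Assembly ends at 6:31 PM − 388 min = 12:03 PM.
The QC check starts at 12:03 PM − 130 min = 9:53 AM.
Packaging ends at 9:53 AM + 623 min = 8:16 PM.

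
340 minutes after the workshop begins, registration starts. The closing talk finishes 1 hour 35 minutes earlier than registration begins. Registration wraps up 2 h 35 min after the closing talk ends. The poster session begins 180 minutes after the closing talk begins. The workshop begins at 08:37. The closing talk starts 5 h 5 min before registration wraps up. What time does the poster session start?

Registration starts at 08:37 + 340 min = 14:17.
The closing talk ends at 14:17 − 95 min = 12:42.
Registration ends at 12:42 + 155 min = 15:17.
The closing talk starts at 15:17 − 305 min = 10:12.
The poster session starts at 10:12 + 180 min = 13:12.

13:12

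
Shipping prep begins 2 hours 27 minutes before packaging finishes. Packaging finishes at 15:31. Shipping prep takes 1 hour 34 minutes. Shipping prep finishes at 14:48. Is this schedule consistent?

No

Shipping prep starts at 15:31 − 147 min = 13:04.
Shipping prep ends at 13:04 + 94 min = 14:38.
But shipping prep is also said to end at 14:48 — a 10-minute conflict.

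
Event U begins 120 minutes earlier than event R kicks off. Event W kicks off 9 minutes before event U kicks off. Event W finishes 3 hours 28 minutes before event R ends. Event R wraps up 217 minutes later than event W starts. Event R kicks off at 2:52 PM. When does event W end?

Event U starts at 2:52 PM − 120 min = 12:52 PM.
Event W starts at 12:52 PM − 9 min = 12:43 PM.
Event R ends at 12:43 PM + 217 min = 4:20 PM.
Event W ends at 4:20 PM − 208 min = 12:52 PM.

12:52 PM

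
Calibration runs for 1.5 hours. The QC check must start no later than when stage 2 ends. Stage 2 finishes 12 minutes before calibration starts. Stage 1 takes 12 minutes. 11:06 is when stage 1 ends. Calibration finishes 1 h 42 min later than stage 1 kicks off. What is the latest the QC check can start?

Stage 1 starts at 11:06 − 12 min = 10:54.
Calibration ends at 10:54 + 102 min = 12:36.
Calibration starts at 12:36 − 90 min = 11:06.
Stage 2 ends at 11:06 − 12 min = 10:54.
The QC check is bounded by stage 2, so the latest it can start is 10:54.

10:54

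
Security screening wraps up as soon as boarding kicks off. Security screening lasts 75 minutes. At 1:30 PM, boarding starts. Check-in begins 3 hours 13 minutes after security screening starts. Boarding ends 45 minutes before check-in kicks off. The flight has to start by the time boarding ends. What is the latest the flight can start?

2:43 PM

Security screening ends at 1:30 PM.
Security screening starts at 1:30 PM − 75 min = 12:15 PM.
Check-in starts at 12:15 PM + 193 min = 3:28 PM.
Boarding ends at 3:28 PM − 45 min = 2:43 PM.
The flight is bounded by boarding, so the latest it can start is 2:43 PM.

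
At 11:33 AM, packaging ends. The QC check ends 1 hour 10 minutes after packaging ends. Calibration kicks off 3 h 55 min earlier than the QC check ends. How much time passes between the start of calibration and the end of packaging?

165 minutes

The QC check ends at 11:33 AM + 70 min = 12:43 PM.
Calibration starts at 12:43 PM − 235 min = 8:48 AM.
From 8:48 AM to 11:33 AM is 165 minutes.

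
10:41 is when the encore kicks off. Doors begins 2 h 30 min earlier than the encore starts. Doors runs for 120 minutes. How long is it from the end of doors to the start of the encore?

Doors starts at 10:41 − 150 min = 08:11.
Doors ends at 08:11 + 120 min = 10:11.
From 10:11 to 10:41 is half an hour.

half an hour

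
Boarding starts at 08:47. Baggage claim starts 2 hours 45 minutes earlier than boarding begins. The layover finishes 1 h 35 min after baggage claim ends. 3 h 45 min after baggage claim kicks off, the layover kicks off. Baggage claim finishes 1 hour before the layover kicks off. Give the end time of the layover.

Baggage claim starts at 08:47 − 165 min = 06:02.
The layover starts at 06:02 + 225 min = 09:47.
Baggage claim ends at 09:47 − 60 min = 08:47.
The layover ends at 08:47 + 95 min = 10:22.

10:22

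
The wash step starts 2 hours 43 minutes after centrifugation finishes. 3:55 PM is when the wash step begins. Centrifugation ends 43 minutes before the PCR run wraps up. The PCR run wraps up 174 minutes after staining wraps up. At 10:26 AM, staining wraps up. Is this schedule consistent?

The PCR run ends at 10:26 AM + 174 min = 1:20 PM.
Centrifugation ends at 1:20 PM − 43 min = 12:37 PM.
The wash step starts at 12:37 PM + 163 min = 3:20 PM.
But the wash step is also said to start at 3:55 PM — a 35-minute conflict.

No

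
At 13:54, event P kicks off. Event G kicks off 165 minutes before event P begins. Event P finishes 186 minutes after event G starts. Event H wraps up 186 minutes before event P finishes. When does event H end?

Event G starts at 13:54 − 165 min = 11:09.
Event P ends at 11:09 + 186 min = 14:15.
Event H ends at 14:15 − 186 min = 11:09.

11:09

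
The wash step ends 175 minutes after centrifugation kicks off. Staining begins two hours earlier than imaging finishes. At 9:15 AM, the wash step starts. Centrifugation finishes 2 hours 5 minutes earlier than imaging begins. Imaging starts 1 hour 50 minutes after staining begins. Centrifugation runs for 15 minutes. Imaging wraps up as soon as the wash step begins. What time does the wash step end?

Imaging ends at 9:15 AM.
Staining starts at 9:15 AM − 120 min = 7:15 AM.
Imaging starts at 7:15 AM + 110 min = 9:05 AM.
Centrifugation ends at 9:05 AM − 125 min = 7:00 AM.
Centrifugation starts at 7:00 AM − 15 min = 6:45 AM.
The wash step ends at 6:45 AM + 175 min = 9:40 AM.

9:40 AM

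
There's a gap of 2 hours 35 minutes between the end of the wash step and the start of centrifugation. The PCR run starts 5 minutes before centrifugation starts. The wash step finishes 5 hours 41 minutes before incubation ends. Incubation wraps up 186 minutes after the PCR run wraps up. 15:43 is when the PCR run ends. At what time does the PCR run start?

Incubation ends at 15:43 + 186 min = 18:49.
The wash step ends at 18:49 − 341 min = 13:08.
Centrifugation starts at 13:08 + 155 min = 15:43.
The PCR run starts at 15:43 − 5 min = 15:38.

15:38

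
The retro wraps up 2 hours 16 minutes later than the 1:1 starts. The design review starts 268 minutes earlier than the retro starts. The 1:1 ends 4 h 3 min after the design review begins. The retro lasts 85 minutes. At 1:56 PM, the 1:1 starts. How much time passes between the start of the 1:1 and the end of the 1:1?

The retro ends at 1:56 PM + 136 min = 4:12 PM.
The retro starts at 4:12 PM − 85 min = 2:47 PM.
The design review starts at 2:47 PM − 268 min = 10:19 AM.
The 1:1 ends at 10:19 AM + 243 min = 2:22 PM.
From 1:56 PM to 2:22 PM is 26 minutes.

26 minutes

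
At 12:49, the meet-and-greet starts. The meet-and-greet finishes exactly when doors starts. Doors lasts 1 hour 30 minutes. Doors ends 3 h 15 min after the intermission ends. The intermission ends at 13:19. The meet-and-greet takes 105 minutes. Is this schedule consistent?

No

Doors ends at 13:19 + 195 min = 16:34.
Doors starts at 16:34 − 90 min = 15:04.
So the meet-and-greet ends at 15:04.
The meet-and-greet starts at 15:04 − 105 min = 13:19.
But the meet-and-greet is also said to start at 12:49 — a 30-minute conflict.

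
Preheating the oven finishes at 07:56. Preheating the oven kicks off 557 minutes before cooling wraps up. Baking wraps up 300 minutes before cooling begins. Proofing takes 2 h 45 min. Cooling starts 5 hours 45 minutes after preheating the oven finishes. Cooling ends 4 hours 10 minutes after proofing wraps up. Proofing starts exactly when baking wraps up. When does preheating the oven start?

Cooling starts at 07:56 + 345 min = 13:41.
Baking ends at 13:41 − 300 min = 08:41.
So proofing starts at 08:41.
Proofing ends at 08:41 + 165 min = 11:26.
Cooling ends at 11:26 + 250 min = 15:36.
Preheating the oven starts at 15:36 − 557 min = 06:19.

06:19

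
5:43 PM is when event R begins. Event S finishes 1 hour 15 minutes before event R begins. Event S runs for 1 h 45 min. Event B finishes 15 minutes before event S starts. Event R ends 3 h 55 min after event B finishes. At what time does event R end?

6:23 PM

Event S ends at 5:43 PM − 75 min = 4:28 PM.
Event S starts at 4:28 PM − 105 min = 2:43 PM.
Event B ends at 2:43 PM − 15 min = 2:28 PM.
Event R ends at 2:28 PM + 235 min = 6:23 PM.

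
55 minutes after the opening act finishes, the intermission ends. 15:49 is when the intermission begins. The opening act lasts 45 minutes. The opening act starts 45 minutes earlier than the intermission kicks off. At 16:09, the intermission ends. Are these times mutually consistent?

No

The opening act starts at 15:49 − 45 min = 15:04.
The opening act ends at 15:04 + 45 min = 15:49.
The intermission ends at 15:49 + 55 min = 16:44.
But the intermission is also said to end at 16:09 — a 35-minute conflict.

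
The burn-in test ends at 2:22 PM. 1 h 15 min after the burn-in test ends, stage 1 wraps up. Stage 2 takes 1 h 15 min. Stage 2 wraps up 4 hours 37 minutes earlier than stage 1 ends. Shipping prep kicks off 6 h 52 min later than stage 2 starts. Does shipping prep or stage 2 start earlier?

stage 2

Stage 1 ends at 2:22 PM + 75 min = 3:37 PM.
Stage 2 ends at 3:37 PM − 277 min = 11:00 AM.
Stage 2 starts at 11:00 AM − 75 min = 9:45 AM.
Shipping prep starts at 9:45 AM + 412 min = 4:37 PM.
Shipping prep starts at 4:37 PM and stage 2 starts at 9:45 AM, so stage 2 is first.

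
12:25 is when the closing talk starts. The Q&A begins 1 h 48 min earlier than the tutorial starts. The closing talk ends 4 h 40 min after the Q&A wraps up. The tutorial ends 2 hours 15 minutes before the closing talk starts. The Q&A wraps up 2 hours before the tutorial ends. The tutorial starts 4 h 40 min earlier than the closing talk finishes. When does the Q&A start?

The tutorial ends at 12:25 − 135 min = 10:10.
The Q&A ends at 10:10 − 120 min = 08:10.
The closing talk ends at 08:10 + 280 min = 12:50.
The tutorial starts at 12:50 − 280 min = 08:10.
The Q&A starts at 08:10 − 108 min = 06:22.

06:22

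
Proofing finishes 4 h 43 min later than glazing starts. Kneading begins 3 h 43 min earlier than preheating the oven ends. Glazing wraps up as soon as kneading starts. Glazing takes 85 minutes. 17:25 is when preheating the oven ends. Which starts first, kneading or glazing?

Kneading starts at 17:25 − 223 min = 13:42.
So glazing ends at 13:42.
Glazing starts at 13:42 − 85 min = 12:17.
Kneading starts at 13:42 and glazing starts at 12:17, so glazing is first.

glazing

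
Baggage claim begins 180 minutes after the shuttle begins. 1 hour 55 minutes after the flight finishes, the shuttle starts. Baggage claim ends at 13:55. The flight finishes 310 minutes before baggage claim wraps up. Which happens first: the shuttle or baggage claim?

The flight ends at 13:55 − 310 min = 08:45.
The shuttle starts at 08:45 + 115 min = 10:40.
Baggage claim starts at 10:40 + 180 min = 13:40.
The shuttle starts at 10:40 and baggage claim starts at 13:40, so the shuttle is first.

the shuttle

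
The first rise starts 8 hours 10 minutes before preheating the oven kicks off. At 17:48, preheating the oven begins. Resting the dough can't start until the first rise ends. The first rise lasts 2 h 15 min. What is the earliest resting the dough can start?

The first rise starts at 17:48 − 490 min = 09:38.
The first rise ends at 09:38 + 135 min = 11:53.
Resting the dough is bounded by the first rise, so the earliest it can start is 11:53.

11:53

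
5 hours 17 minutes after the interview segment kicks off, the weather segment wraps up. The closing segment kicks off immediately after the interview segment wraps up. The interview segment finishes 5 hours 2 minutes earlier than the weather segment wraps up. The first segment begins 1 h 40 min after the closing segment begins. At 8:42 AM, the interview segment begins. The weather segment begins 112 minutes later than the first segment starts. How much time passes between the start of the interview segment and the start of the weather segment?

The weather segment ends at 8:42 AM + 317 min = 1:59 PM.
The interview segment ends at 1:59 PM − 302 min = 8:57 AM.
So the closing segment starts at 8:57 AM.
The first segment starts at 8:57 AM + 100 min = 10:37 AM.
The weather segment starts at 10:37 AM + 112 min = 12:29 PM.
From 8:42 AM to 12:29 PM is 3 hours 47 minutes.

3 hours 47 minutes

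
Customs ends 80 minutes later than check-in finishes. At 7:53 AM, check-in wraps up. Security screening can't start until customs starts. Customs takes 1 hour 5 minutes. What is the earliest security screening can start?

8:08 AM

Customs ends at 7:53 AM + 80 min = 9:13 AM.
Customs starts at 9:13 AM − 65 min = 8:08 AM.
Security screening is bounded by customs, so the earliest it can start is 8:08 AM.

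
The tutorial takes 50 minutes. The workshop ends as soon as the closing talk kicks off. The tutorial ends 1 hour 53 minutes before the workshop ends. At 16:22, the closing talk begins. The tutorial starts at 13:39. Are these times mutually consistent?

The workshop ends at 16:22.
The tutorial ends at 16:22 − 113 min = 14:29.
The tutorial starts at 14:29 − 50 min = 13:39.
That matches the stated 13:39, so the schedule is consistent.

Yes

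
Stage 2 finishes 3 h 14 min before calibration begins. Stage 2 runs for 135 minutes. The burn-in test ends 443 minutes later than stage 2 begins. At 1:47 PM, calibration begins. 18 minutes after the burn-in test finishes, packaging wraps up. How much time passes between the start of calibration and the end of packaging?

Stage 2 ends at 1:47 PM − 194 min = 10:33 AM.
Stage 2 starts at 10:33 AM − 135 min = 8:18 AM.
The burn-in test ends at 8:18 AM + 443 min = 3:41 PM.
Packaging ends at 3:41 PM + 18 min = 3:59 PM.
From 1:47 PM to 3:59 PM is 2 h 12 min.

2 h 12 min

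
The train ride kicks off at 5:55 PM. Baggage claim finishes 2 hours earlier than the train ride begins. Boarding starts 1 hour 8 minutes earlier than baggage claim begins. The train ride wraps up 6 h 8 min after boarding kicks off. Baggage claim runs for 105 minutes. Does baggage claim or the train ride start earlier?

Baggage claim ends at 5:55 PM − 120 min = 3:55 PM.
Baggage claim starts at 3:55 PM − 105 min = 2:10 PM.
Baggage claim starts at 2:10 PM and the train ride starts at 5:55 PM, so baggage claim is first.

baggage claim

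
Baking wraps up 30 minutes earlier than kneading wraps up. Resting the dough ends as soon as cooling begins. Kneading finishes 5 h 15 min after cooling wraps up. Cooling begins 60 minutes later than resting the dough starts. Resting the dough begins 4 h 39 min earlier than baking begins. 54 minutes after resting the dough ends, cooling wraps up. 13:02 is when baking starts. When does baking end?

Resting the dough starts at 13:02 − 279 min = 08:23.
Cooling starts at 08:23 + 60 min = 09:23.
So resting the dough ends at 09:23.
Cooling ends at 09:23 + 54 min = 10:17.
Kneading ends at 10:17 + 315 min = 15:32.
Baking ends at 15:32 − 30 min = 15:02.

15:02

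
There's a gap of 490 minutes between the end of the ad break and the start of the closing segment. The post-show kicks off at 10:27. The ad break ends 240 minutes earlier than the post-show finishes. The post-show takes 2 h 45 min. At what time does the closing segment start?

17:22

The post-show ends at 10:27 + 165 min = 13:12.
The ad break ends at 13:12 − 240 min = 09:12.
The closing segment starts at 09:12 + 490 min = 17:22.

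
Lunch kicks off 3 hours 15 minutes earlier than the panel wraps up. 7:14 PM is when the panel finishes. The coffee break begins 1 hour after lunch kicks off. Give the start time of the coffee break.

Lunch starts at 7:14 PM − 195 min = 3:59 PM.
The coffee break starts at 3:59 PM + 60 min = 4:59 PM.

4:59 PM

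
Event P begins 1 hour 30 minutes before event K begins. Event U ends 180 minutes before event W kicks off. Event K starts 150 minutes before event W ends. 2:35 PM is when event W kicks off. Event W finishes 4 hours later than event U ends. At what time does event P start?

11:35 AM

Event U ends at 2:35 PM − 180 min = 11:35 AM.
Event W ends at 11:35 AM + 240 min = 3:35 PM.
Event K starts at 3:35 PM − 150 min = 1:05 PM.
Event P starts at 1:05 PM − 90 min = 11:35 AM.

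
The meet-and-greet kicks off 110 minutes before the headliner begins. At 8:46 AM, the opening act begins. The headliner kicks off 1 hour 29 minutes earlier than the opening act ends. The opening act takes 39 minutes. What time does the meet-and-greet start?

The opening act ends at 8:46 AM + 39 min = 9:25 AM.
The headliner starts at 9:25 AM − 89 min = 7:56 AM.
The meet-and-greet starts at 7:56 AM − 110 min = 6:06 AM.

6:06 AM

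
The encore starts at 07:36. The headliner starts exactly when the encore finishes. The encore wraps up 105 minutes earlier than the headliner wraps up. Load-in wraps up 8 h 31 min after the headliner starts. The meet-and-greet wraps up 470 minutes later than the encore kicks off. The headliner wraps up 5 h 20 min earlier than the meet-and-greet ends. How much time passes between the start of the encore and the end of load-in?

The meet-and-greet ends at 07:36 + 470 min = 15:26.
The headliner ends at 15:26 − 320 min = 10:06.
The encore ends at 10:06 − 105 min = 08:21.
So the headliner starts at 08:21.
Load-in ends at 08:21 + 511 min = 16:52.
From 07:36 to 16:52 is 9 hours 16 minutes.

9 hours 16 minutes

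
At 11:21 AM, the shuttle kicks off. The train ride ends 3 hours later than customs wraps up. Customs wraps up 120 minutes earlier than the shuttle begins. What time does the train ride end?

Customs ends at 11:21 AM − 120 min = 9:21 AM.
The train ride ends at 9:21 AM + 180 min = 12:21 PM.

12:21 PM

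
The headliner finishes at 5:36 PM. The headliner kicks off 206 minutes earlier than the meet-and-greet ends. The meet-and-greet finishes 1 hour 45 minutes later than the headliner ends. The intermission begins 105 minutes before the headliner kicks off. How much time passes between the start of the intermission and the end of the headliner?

The meet-and-greet ends at 5:36 PM + 105 min = 7:21 PM.
The headliner starts at 7:21 PM − 206 min = 3:55 PM.
The intermission starts at 3:55 PM − 105 min = 2:10 PM.
From 2:10 PM to 5:36 PM is 3 h 26 min.

3 h 26 min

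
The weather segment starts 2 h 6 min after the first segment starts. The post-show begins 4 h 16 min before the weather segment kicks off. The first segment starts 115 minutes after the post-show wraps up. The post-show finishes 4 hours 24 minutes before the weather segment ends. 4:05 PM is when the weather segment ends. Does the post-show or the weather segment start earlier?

the post-show

The post-show ends at 4:05 PM − 264 min = 11:41 AM.
The first segment starts at 11:41 AM + 115 min = 1:36 PM.
The weather segment starts at 1:36 PM + 126 min = 3:42 PM.
The post-show starts at 3:42 PM − 256 min = 11:26 AM.
The post-show starts at 11:26 AM and the weather segment starts at 3:42 PM, so the post-show is first.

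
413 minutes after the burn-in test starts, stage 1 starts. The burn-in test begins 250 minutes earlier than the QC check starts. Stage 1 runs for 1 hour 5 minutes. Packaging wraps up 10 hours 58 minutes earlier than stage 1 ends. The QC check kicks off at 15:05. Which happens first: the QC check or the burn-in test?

the burn-in test

The burn-in test starts at 15:05 − 250 min = 10:55.
The QC check starts at 15:05 and the burn-in test starts at 10:55, so the burn-in test is first.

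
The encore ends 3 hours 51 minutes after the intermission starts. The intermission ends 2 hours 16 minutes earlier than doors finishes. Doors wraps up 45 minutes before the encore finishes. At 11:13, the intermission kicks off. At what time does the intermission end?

The encore ends at 11:13 + 231 min = 15:04.
Doors ends at 15:04 − 45 min = 14:19.
The intermission ends at 14:19 − 136 min = 12:03.

12:03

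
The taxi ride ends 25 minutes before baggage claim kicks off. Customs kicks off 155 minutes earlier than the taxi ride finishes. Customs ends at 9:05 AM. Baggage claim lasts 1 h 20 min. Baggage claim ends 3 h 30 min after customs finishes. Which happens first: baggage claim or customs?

customs

Baggage claim ends at 9:05 AM + 210 min = 12:35 PM.
Baggage claim starts at 12:35 PM − 80 min = 11:15 AM.
The taxi ride ends at 11:15 AM − 25 min = 10:50 AM.
Customs starts at 10:50 AM − 155 min = 8:15 AM.
Baggage claim starts at 11:15 AM and customs starts at 8:15 AM, so customs is first.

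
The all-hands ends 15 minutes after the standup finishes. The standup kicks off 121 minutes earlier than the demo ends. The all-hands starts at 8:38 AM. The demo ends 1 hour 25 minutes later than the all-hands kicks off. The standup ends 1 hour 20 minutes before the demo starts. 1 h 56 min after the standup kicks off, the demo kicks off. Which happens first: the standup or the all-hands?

the standup

The demo ends at 8:38 AM + 85 min = 10:03 AM.
The standup starts at 10:03 AM − 121 min = 8:02 AM.
The standup starts at 8:02 AM and the all-hands starts at 8:38 AM, so the standup is first.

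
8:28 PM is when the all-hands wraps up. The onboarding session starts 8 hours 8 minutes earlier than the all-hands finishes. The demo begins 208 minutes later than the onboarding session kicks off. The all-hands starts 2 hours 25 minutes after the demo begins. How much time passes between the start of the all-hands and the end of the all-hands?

The onboarding session starts at 8:28 PM − 488 min = 12:20 PM.
The demo starts at 12:20 PM + 208 min = 3:48 PM.
The all-hands starts at 3:48 PM + 145 min = 6:13 PM.
From 6:13 PM to 8:28 PM is 2 h 15 min.

2 h 15 min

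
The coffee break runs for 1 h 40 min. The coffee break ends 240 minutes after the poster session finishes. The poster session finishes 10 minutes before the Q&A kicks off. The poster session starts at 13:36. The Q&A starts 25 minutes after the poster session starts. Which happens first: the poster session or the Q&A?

the poster session

The Q&A starts at 13:36 + 25 min = 14:01.
The poster session starts at 13:36 and the Q&A starts at 14:01, so the poster session is first.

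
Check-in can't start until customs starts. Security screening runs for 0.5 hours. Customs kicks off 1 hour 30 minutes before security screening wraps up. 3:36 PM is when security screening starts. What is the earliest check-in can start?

Security screening ends at 3:36 PM + 30 min = 4:06 PM.
Customs starts at 4:06 PM − 90 min = 2:36 PM.
Check-in is bounded by customs, so the earliest it can start is 2:36 PM.

2:36 PM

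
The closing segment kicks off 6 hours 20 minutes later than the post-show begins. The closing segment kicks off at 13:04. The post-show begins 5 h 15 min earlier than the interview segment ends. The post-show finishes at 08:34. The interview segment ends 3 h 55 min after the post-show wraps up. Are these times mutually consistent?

The interview segment ends at 08:34 + 235 min = 12:29.
The post-show starts at 12:29 − 315 min = 07:14.
The closing segment starts at 07:14 + 380 min = 13:34.
But the closing segment is also said to start at 13:04 — a 30-minute conflict.

No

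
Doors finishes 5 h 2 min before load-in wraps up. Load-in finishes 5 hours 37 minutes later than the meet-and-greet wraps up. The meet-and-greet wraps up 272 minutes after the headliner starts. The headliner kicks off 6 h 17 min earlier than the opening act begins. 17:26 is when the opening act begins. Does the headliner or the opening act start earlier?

the headliner

The headliner starts at 17:26 − 377 min = 11:09.
The headliner starts at 11:09 and the opening act starts at 17:26, so the headliner is first.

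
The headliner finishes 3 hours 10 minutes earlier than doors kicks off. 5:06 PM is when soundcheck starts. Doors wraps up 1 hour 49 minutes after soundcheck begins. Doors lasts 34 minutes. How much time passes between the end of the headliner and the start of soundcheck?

Doors ends at 5:06 PM + 109 min = 6:55 PM.
Doors starts at 6:55 PM − 34 min = 6:21 PM.
The headliner ends at 6:21 PM − 190 min = 3:11 PM.
From 3:11 PM to 5:06 PM is 115 minutes.

115 minutes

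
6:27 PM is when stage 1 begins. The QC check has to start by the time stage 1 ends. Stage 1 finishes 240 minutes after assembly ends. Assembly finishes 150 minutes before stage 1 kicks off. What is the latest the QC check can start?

7:57 PM

Assembly ends at 6:27 PM − 150 min = 3:57 PM.
Stage 1 ends at 3:57 PM + 240 min = 7:57 PM.
The QC check is bounded by stage 1, so the latest it can start is 7:57 PM.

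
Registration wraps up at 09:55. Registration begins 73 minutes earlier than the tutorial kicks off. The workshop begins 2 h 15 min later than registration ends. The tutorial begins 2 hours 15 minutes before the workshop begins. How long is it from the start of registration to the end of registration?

The workshop starts at 09:55 + 135 min = 12:10.
The tutorial starts at 12:10 − 135 min = 09:55.
Registration starts at 09:55 − 73 min = 08:42.
From 08:42 to 09:55 is 1 hour 13 minutes.

1 hour 13 minutes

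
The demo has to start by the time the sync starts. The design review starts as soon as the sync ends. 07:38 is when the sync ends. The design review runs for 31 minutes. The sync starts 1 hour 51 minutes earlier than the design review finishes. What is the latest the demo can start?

06:18

The design review starts at 07:38.
The design review ends at 07:38 + 31 min = 08:09.
The sync starts at 08:09 − 111 min = 06:18.
The demo is bounded by the sync, so the latest it can start is 06:18.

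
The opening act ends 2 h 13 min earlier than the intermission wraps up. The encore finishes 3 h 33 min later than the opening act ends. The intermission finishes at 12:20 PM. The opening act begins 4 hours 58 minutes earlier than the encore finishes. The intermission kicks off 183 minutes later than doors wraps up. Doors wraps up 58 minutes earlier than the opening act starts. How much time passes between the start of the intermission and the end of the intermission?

93 minutes

The opening act ends at 12:20 PM − 133 min = 10:07 AM.
The encore ends at 10:07 AM + 213 min = 1:40 PM.
The opening act starts at 1:40 PM − 298 min = 8:42 AM.
Doors ends at 8:42 AM − 58 min = 7:44 AM.
The intermission starts at 7:44 AM + 183 min = 10:47 AM.
From 10:47 AM to 12:20 PM is 93 minutes.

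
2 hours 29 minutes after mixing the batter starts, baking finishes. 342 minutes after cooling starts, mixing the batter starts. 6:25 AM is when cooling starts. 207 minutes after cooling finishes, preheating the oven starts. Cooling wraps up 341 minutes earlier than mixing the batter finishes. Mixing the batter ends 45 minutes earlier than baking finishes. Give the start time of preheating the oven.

11:37 AM

Mixing the batter starts at 6:25 AM + 342 min = 12:07 PM.
Baking ends at 12:07 PM + 149 min = 2:36 PM.
Mixing the batter ends at 2:36 PM − 45 min = 1:51 PM.
Cooling ends at 1:51 PM − 341 min = 8:10 AM.
Preheating the oven starts at 8:10 AM + 207 min = 11:37 AM.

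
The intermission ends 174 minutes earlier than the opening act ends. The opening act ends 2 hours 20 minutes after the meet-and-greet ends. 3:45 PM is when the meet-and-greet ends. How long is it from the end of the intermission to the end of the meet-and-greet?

The opening act ends at 3:45 PM + 140 min = 6:05 PM.
The intermission ends at 6:05 PM − 174 min = 3:11 PM.
From 3:11 PM to 3:45 PM is 34 minutes.

34 minutes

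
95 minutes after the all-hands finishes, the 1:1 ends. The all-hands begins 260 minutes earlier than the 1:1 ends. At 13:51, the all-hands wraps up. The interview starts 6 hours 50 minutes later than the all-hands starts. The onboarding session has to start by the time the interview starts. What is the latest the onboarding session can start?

17:56

The 1:1 ends at 13:51 + 95 min = 15:26.
The all-hands starts at 15:26 − 260 min = 11:06.
The interview starts at 11:06 + 410 min = 17:56.
The onboarding session is bounded by the interview, so the latest it can start is 17:56.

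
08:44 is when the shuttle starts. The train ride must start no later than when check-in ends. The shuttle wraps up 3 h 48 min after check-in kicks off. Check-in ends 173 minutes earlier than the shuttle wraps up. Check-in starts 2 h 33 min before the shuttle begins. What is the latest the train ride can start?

Check-in starts at 08:44 − 153 min = 06:11.
The shuttle ends at 06:11 + 228 min = 09:59.
Check-in ends at 09:59 − 173 min = 07:06.
The train ride is bounded by check-in, so the latest it can start is 07:06.

07:06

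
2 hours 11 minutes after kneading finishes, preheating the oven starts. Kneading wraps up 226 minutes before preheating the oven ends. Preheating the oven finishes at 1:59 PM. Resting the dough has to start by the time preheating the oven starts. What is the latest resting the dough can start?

Kneading ends at 1:59 PM − 226 min = 10:13 AM.
Preheating the oven starts at 10:13 AM + 131 min = 12:24 PM.
Resting the dough is bounded by preheating the oven, so the latest it can start is 12:24 PM.

12:24 PM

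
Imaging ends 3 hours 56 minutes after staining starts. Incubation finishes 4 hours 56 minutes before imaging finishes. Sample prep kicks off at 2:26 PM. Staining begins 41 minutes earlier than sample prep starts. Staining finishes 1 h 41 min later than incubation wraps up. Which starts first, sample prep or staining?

staining

Staining starts at 2:26 PM − 41 min = 1:45 PM.
Sample prep starts at 2:26 PM and staining starts at 1:45 PM, so staining is first.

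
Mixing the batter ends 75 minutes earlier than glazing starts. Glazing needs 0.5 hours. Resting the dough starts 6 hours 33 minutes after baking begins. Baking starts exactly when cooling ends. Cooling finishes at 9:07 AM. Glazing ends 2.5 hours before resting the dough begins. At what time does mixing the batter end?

Baking starts at 9:07 AM.
Resting the dough starts at 9:07 AM + 393 min = 3:40 PM.
Glazing ends at 3:40 PM − 150 min = 1:10 PM.
Glazing starts at 1:10 PM − 30 min = 12:40 PM.
Mixing the batter ends at 12:40 PM − 75 min = 11:25 AM.

11:25 AM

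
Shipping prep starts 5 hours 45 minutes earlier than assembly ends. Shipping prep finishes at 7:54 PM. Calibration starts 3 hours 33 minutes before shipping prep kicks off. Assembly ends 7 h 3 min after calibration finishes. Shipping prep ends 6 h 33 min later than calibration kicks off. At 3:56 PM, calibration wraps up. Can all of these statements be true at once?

No

Assembly ends at 3:56 PM + 423 min = 10:59 PM.
Shipping prep starts at 10:59 PM − 345 min = 5:14 PM.
Calibration starts at 5:14 PM − 213 min = 1:41 PM.
Shipping prep ends at 1:41 PM + 393 min = 8:14 PM.
But shipping prep is also said to end at 7:54 PM — a 20-minute conflict.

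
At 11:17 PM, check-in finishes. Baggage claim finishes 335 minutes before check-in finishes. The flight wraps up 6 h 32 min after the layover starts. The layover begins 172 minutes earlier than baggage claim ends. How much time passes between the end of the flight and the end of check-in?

1 hour 55 minutes

Baggage claim ends at 11:17 PM − 335 min = 5:42 PM.
The layover starts at 5:42 PM − 172 min = 2:50 PM.
The flight ends at 2:50 PM + 392 min = 9:22 PM.
From 9:22 PM to 11:17 PM is 1 hour 55 minutes.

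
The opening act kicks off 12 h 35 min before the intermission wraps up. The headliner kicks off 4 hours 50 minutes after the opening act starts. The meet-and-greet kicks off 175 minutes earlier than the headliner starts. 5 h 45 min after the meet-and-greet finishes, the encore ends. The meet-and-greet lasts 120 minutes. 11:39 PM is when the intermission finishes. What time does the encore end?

The opening act starts at 11:39 PM − 755 min = 11:04 AM.
The headliner starts at 11:04 AM + 290 min = 3:54 PM.
The meet-and-greet starts at 3:54 PM − 175 min = 12:59 PM.
The meet-and-greet ends at 12:59 PM + 120 min = 2:59 PM.
The encore ends at 2:59 PM + 345 min = 8:44 PM.

8:44 PM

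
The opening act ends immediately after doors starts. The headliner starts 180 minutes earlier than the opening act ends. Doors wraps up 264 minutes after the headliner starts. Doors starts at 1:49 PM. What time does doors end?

3:13 PM

The opening act ends at 1:49 PM.
The headliner starts at 1:49 PM − 180 min = 10:49 AM.
Doors ends at 10:49 AM + 264 min = 3:13 PM.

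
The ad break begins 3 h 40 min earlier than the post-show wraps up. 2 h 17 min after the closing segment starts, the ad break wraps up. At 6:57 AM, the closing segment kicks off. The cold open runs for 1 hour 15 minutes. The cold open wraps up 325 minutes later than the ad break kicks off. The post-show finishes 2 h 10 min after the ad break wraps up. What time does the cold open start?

The ad break ends at 6:57 AM + 137 min = 9:14 AM.
The post-show ends at 9:14 AM + 130 min = 11:24 AM.
The ad break starts at 11:24 AM − 220 min = 7:44 AM.
The cold open ends at 7:44 AM + 325 min = 1:09 PM.
The cold open starts at 1:09 PM − 75 min = 11:54 AM.

11:54 AM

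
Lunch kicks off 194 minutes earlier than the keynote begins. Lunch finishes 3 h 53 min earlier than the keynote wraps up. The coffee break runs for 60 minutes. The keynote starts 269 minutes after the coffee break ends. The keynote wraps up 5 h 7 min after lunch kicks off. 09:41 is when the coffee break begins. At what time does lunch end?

The coffee break ends at 09:41 + 60 min = 10:41.
The keynote starts at 10:41 + 269 min = 15:10.
Lunch starts at 15:10 − 194 min = 11:56.
The keynote ends at 11:56 + 307 min = 17:03.
Lunch ends at 17:03 − 233 min = 13:10.

13:10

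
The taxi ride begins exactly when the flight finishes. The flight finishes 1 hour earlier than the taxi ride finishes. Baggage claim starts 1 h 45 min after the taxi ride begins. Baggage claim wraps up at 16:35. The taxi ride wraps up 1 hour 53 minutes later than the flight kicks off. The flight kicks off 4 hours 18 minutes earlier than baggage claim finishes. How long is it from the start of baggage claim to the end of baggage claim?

1 hour 40 minutes

The flight starts at 16:35 − 258 min = 12:17.
The taxi ride ends at 12:17 + 113 min = 14:10.
The flight ends at 14:10 − 60 min = 13:10.
So the taxi ride starts at 13:10.
Baggage claim starts at 13:10 + 105 min = 14:55.
From 14:55 to 16:35 is 1 hour 40 minutes.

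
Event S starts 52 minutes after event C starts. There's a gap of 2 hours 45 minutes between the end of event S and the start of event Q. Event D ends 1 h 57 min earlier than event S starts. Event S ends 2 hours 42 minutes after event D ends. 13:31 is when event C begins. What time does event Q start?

17:53

Event S starts at 13:31 + 52 min = 14:23.
Event D ends at 14:23 − 117 min = 12:26.
Event S ends at 12:26 + 162 min = 15:08.
Event Q starts at 15:08 + 165 min = 17:53.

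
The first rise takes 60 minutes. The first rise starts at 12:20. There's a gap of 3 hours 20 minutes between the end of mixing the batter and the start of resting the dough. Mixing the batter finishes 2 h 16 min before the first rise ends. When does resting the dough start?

The first rise ends at 12:20 + 60 min = 13:20.
Mixing the batter ends at 13:20 − 136 min = 11:04.
Resting the dough starts at 11:04 + 200 min = 14:24.

14:24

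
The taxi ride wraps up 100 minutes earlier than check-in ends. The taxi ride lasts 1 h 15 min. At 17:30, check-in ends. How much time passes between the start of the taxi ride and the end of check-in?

2 hours 55 minutes

The taxi ride ends at 17:30 − 100 min = 15:50.
The taxi ride starts at 15:50 − 75 min = 14:35.
From 14:35 to 17:30 is 2 hours 55 minutes.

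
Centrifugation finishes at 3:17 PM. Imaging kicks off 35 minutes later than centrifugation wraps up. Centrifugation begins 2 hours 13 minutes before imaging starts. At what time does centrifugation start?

1:39 PM

Imaging starts at 3:17 PM + 35 min = 3:52 PM.
Centrifugation starts at 3:52 PM − 133 min = 1:39 PM.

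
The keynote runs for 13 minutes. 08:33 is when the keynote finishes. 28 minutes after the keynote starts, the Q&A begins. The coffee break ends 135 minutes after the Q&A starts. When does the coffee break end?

The keynote starts at 08:33 − 13 min = 08:20.
The Q&A starts at 08:20 + 28 min = 08:48.
The coffee break ends at 08:48 + 135 min = 11:03.

11:03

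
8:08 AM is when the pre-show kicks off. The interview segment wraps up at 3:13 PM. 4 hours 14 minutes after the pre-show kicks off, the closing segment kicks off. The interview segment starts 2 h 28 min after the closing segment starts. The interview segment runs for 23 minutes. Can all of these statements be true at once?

Yes

The closing segment starts at 8:08 AM + 254 min = 12:22 PM.
The interview segment starts at 12:22 PM + 148 min = 2:50 PM.
The interview segment ends at 2:50 PM + 23 min = 3:13 PM.
That matches the stated 3:13 PM, so the schedule is consistent.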